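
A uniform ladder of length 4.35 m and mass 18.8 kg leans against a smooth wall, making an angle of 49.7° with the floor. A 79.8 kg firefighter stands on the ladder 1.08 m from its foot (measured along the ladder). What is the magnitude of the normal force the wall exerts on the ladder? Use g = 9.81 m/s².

Take moments about the foot of the ladder.
Ladder weight 18.8×9.81 = 184.4 N acts at 2.175 m along the ladder; its horizontal arm is 2.175·cos49.7° = 1.407 m → τ = 259.5 N·m clockwise.
Firefighter: 79.8×9.81 = 782.8 N at 1.08 m → arm 0.6985 m → τ = 546.8 N·m clockwise.
Wall normal N acts horizontally at the top; its moment arm is the height L sinθ = 4.35·sin49.7° = 3.318 m, counterclockwise.
Setting net torque to zero: N × 3.318 = 806.3 → N = 243 N.

N_wall ≈ 243 N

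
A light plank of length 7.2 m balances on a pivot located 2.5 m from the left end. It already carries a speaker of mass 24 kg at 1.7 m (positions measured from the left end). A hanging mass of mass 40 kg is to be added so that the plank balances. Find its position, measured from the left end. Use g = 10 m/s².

About the pivot (at 2.5 m from the left end):
Speaker: 24 × 10 = 240 N down at 1.7 m → arm 0.8 m, τ = 240 × 0.8 = 192 N·m counterclockwise.
Net moment of existing loads = 192 N·m counterclockwise.
The hanging mass weighs 40 × 10 = 400 N and must supply an equal clockwise moment, so its lever arm about the pivot is 192 / 400 = 0.48 m.
That puts it at 2.5 + 0.48 = 2.98 m from the left end.

x ≈ 2.98 m from the left end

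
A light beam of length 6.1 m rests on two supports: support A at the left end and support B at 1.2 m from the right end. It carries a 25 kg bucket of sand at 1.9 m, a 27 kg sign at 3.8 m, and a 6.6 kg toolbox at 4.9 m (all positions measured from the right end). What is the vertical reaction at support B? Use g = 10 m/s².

R_B ≈ 357 N

Take moments about support A.
Bucket of sand: 25 × 10 = 250 N down at 1.9 m → arm 4.2 m, τ = 250 × 4.2 = 1050 N·m clockwise.
Sign: 27 × 10 = 270 N down at 3.8 m → arm 2.3 m, τ = 270 × 2.3 = 621 N·m clockwise.
Toolbox: 6.6 × 10 = 66 N down at 4.9 m → arm 1.2 m, τ = 66 × 1.2 = 79.2 N·m clockwise.
Net load moment about support A = 1750 N·m clockwise.
Reaction R at support B is upward at 1.2 m, arm 4.9 m → moment R × 4.9 counterclockwise.
Στ = 0 ⇒ R × 4.9 = 1750 ⇒ R = 357 N.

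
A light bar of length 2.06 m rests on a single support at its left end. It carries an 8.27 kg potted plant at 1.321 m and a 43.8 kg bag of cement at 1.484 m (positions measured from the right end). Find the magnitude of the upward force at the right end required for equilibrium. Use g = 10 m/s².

Choose the left end as the axis so the unknown pivot reaction has zero arm there.
Potted plant: 8.27 × 10 = 82.7 N down at 1.321 m → arm 0.739 m, τ = 82.7 × 0.739 = 61.12 N·m clockwise.
Bag of cement: 43.8 × 10 = 438 N down at 1.484 m → arm 0.576 m, τ = 438 × 0.576 = 252.3 N·m clockwise.
Net moment of the loads = 313.4 N·m clockwise.
The upward force F acts at the right end, arm 2.06 m, giving F × 2.06 counterclockwise.
Balancing moments: F × 2.06 = 313.4, giving F = 313.4 / 2.06 = 152 N.

F ≈ 152 N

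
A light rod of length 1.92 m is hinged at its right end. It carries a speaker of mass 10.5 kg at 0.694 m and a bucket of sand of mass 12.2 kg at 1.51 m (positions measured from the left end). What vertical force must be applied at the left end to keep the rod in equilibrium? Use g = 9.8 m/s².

F ≈ 91.2 N

Choose the right end as the axis so the unknown pivot reaction has zero arm there.
Speaker: 10.5 × 9.8 = 102.9 N down at 0.694 m → arm 1.226 m, τ = 102.9 × 1.226 = 126.2 N·m counterclockwise.
Bucket of sand: 12.2 × 9.8 = 119.6 N down at 1.51 m → arm 0.41 m, τ = 119.6 × 0.41 = 49.04 N·m counterclockwise.
Net moment of the loads = 175.2 N·m counterclockwise.
The upward force F acts at the left end, arm 1.92 m, giving F × 1.92 clockwise.
For rotational equilibrium, F × 1.92 = 175.2, so F = 175.2 / 1.92 = 91.2 N.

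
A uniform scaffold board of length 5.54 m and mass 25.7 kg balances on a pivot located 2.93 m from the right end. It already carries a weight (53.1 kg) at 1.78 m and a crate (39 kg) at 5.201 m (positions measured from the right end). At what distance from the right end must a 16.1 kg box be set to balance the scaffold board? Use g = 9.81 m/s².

x ≈ 1.48 m from the right end

Take moments about the pivot (at 2.93 m from the right end).
Beam weight: 25.7 × 9.81 = 252.1 N down at 2.77 m → arm 0.16 m, τ = 252.1 × 0.16 = 40.34 N·m clockwise.
Weight: 53.1 × 9.81 = 520.9 N down at 1.78 m → arm 1.15 m, τ = 520.9 × 1.15 = 599 N·m clockwise.
Crate: 39 × 9.81 = 382.6 N down at 5.201 m → arm 2.271 m, τ = 382.6 × 2.271 = 868.9 N·m counterclockwise.
Net moment of existing loads = 229.6 N·m counterclockwise.
The box weighs 16.1 × 9.81 = 157.9 N and must supply an equal clockwise moment, so its lever arm about the pivot is 229.6 / 157.9 = 1.45 m.
That puts it at 2.93 − 1.45 = 1.48 m from the right end.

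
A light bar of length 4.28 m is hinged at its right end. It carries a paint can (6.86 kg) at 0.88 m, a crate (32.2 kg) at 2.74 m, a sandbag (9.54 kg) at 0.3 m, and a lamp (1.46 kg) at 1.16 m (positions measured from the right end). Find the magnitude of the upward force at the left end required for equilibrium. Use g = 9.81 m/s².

F ≈ 227 N

About the right end:
Paint can: 6.86 × 9.81 = 67.3 N down at 0.88 m → arm 0.88 m, τ = 67.3 × 0.88 = 59.22 N·m counterclockwise.
Crate: 32.2 × 9.81 = 315.9 N down at 2.74 m → arm 2.74 m, τ = 315.9 × 2.74 = 865.6 N·m counterclockwise.
Sandbag: 9.54 × 9.81 = 93.59 N down at 0.3 m → arm 0.3 m, τ = 93.59 × 0.3 = 28.08 N·m counterclockwise.
Lamp: 1.46 × 9.81 = 14.32 N down at 1.16 m → arm 1.16 m, τ = 14.32 × 1.16 = 16.61 N·m counterclockwise.
Net moment of the loads = 969.5 N·m counterclockwise.
The upward force F acts at the left end, arm 4.28 m, giving F × 4.28 clockwise.
Balancing moments: F × 4.28 = 969.5, giving F = 969.5 / 4.28 = 227 N.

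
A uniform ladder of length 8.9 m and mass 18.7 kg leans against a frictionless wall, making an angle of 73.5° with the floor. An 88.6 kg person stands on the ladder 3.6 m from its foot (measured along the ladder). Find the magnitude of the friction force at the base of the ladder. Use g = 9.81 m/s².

f ≈ 131 N

Choose the foot of the ladder as the axis so the floor normal and friction both act there and drop out.
Ladder weight 18.7×9.81 = 183.4 N acts at 4.45 m along the ladder; its horizontal arm is 4.45·cos73.5° = 1.264 m → τ = 231.8 N·m clockwise.
Person: 88.6×9.81 = 869.2 N at 3.6 m → arm 1.022 m → τ = 888.3 N·m clockwise.
Wall normal N acts horizontally at the top; its moment arm is the height L sinθ = 8.9·sin73.5° = 8.533 m, counterclockwise.
Στ = 0 ⇒ N × 8.533 = 1120 ⇒ N = 131 N.
ΣFx = 0: friction at the foot balances the wall's push, so f = N_wall = 131 N.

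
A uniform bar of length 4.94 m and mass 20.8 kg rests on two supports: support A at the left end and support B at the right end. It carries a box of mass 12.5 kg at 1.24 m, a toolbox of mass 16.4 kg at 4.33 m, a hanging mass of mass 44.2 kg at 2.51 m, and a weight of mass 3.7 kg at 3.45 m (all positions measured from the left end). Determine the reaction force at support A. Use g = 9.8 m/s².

Sum moments about support B (its reaction then has zero moment arm).
Beam weight: 20.8 × 9.8 = 203.8 N down at 2.47 m → arm 2.47 m, τ = 203.8 × 2.47 = 503.4 N·m counterclockwise.
Box: 12.5 × 9.8 = 122.5 N down at 1.24 m → arm 3.7 m, τ = 122.5 × 3.7 = 453.2 N·m counterclockwise.
Toolbox: 16.4 × 9.8 = 160.7 N down at 4.33 m → arm 0.61 m, τ = 160.7 × 0.61 = 98.03 N·m counterclockwise.
Hanging mass: 44.2 × 9.8 = 433.2 N down at 2.51 m → arm 2.43 m, τ = 433.2 × 2.43 = 1053 N·m counterclockwise.
Weight: 3.7 × 9.8 = 36.26 N down at 3.45 m → arm 1.49 m, τ = 36.26 × 1.49 = 54.03 N·m counterclockwise.
Net load moment about support B = 2162 N·m counterclockwise.
Reaction R at support A is upward at 0 m, arm 4.94 m → moment R × 4.94 clockwise.
Balancing moments: R × 4.94 = 2162, giving R = 438 N.

R_A ≈ 438 N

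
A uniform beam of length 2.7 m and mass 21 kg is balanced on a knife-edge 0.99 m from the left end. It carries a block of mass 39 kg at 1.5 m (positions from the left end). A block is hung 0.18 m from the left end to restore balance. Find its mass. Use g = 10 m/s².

About the knife-edge (at 0.99 m from the left end):
Beam weight: 21 × 10 = 210 N down at 1.35 m → arm 0.36 m, τ = 210 × 0.36 = 75.6 N·m clockwise.
Block: 39 × 10 = 390 N down at 1.5 m → arm 0.51 m, τ = 390 × 0.51 = 198.9 N·m clockwise.
Net moment of known loads = 274.5 N·m clockwise.
An unknown mass m at 0.18 m has arm 0.81 m; its moment is m·g·0.81 counterclockwise.
Setting net torque to zero: m × 10 × 0.81 = 274.5 → m = 274.5 / (10 × 0.81) = 33.9 kg.

m ≈ 33.9 kg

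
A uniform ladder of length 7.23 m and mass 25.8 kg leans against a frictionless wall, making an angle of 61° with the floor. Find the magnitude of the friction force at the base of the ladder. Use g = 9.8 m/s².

Choose the foot of the ladder as the axis so the floor normal and friction both act there and drop out.
Ladder weight 25.8×9.8 = 252.8 N acts at 3.615 m along the ladder; its horizontal arm is 3.615·cos61° = 1.753 m → τ = 443.2 N·m clockwise.
Wall normal N acts horizontally at the top; its moment arm is the height L sinθ = 7.23·sin61° = 6.324 m, counterclockwise.
Στ = 0 ⇒ N × 6.324 = 443.2 ⇒ N = 70.1 N.
ΣFx = 0: friction at the foot balances the wall's push, so f = N_wall = 70.1 N.

f ≈ 70.1 N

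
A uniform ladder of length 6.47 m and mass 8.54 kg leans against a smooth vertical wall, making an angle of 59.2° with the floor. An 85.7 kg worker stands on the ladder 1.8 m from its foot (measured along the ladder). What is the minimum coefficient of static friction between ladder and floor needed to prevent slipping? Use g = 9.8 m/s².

Take moments about the foot of the ladder.
Ladder weight 8.54×9.8 = 83.69 N acts at 3.235 m along the ladder; its horizontal arm is 3.235·cos59.2° = 1.656 m → τ = 138.6 N·m clockwise.
Worker: 85.7×9.8 = 839.9 N at 1.8 m → arm 0.9217 m → τ = 774.1 N·m clockwise.
Wall normal N acts horizontally at the top; its moment arm is the height L sinθ = 6.47·sin59.2° = 5.557 m, counterclockwise.
Setting net torque to zero: N × 5.557 = 912.7 → N = 164.2 N.
ΣFx = 0 ⇒ f = N_wall = 164.2 N. ΣFy = 0 ⇒ N_floor = 923.6 N.
μ_min = f / N_floor = 164.2 / 923.6 = 0.178.

μ_min ≈ 0.178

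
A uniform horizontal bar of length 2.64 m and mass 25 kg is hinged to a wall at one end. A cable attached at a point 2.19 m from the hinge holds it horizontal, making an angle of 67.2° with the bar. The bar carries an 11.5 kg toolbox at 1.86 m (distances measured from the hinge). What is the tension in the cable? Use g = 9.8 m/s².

About the hinge:
Beam weight: 25 × 9.8 = 245 N down at 1.32 m → arm 1.32 m, τ = 245 × 1.32 = 323.4 N·m clockwise.
Toolbox: 11.5 × 9.8 = 112.7 N down at 1.86 m → arm 1.86 m, τ = 112.7 × 1.86 = 209.6 N·m clockwise.
Total clockwise load moment = 533 N·m.
The cable tension T acts at 2.19 m; only its component perpendicular to the bar, T sinθ, produces torque. sin 67.2° = 0.9219.
Στ = 0 ⇒ T × 2.19 × 0.9219 = 533 ⇒ T = 533 / 2.019 = 264 N.

T ≈ 264 N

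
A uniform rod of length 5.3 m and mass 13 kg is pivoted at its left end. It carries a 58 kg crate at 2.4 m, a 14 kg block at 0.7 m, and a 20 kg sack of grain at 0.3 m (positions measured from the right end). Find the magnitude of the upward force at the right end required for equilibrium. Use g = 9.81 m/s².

Choose the left end as the axis so the unknown pivot reaction has zero arm there.
Beam weight: 13 × 9.81 = 127.5 N down at 2.65 m → arm 2.65 m, τ = 127.5 × 2.65 = 337.9 N·m clockwise.
Crate: 58 × 9.81 = 569 N down at 2.4 m → arm 2.9 m, τ = 569 × 2.9 = 1650 N·m clockwise.
Block: 14 × 9.81 = 137.3 N down at 0.7 m → arm 4.6 m, τ = 137.3 × 4.6 = 631.6 N·m clockwise.
Sack of grain: 20 × 9.81 = 196.2 N down at 0.3 m → arm 5 m, τ = 196.2 × 5 = 981 N·m clockwise.
Net moment of the loads = 3600 N·m clockwise.
The upward force F acts at the right end, arm 5.3 m, giving F × 5.3 counterclockwise.
Setting net torque to zero: F × 5.3 = 3600 → F = 3600 / 5.3 = 679 N.

F ≈ 679 N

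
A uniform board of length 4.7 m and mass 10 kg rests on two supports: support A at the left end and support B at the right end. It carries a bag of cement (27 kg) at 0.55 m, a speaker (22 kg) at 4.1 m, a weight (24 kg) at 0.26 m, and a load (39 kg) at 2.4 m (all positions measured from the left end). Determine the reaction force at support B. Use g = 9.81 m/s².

R_B ≈ 477 N

Taking torques about support A:
Beam weight: 10 × 9.81 = 98.1 N down at 2.35 m → arm 2.35 m, τ = 98.1 × 2.35 = 230.5 N·m clockwise.
Bag of cement: 27 × 9.81 = 264.9 N down at 0.55 m → arm 0.55 m, τ = 264.9 × 0.55 = 145.7 N·m clockwise.
Speaker: 22 × 9.81 = 215.8 N down at 4.1 m → arm 4.1 m, τ = 215.8 × 4.1 = 884.8 N·m clockwise.
Weight: 24 × 9.81 = 235.4 N down at 0.26 m → arm 0.26 m, τ = 235.4 × 0.26 = 61.2 N·m clockwise.
Load: 39 × 9.81 = 382.6 N down at 2.4 m → arm 2.4 m, τ = 382.6 × 2.4 = 918.2 N·m clockwise.
Net load moment about support A = 2240 N·m clockwise.
Reaction R at support B is upward at 4.7 m, arm 4.7 m → moment R × 4.7 counterclockwise.
For rotational equilibrium, R × 4.7 = 2240, so R = 477 N.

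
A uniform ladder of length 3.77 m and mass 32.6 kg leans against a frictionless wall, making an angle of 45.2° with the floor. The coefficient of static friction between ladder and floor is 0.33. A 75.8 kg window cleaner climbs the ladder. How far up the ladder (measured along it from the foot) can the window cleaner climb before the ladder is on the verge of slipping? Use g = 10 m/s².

Sum moments about the foot of the ladder (the floor normal and friction both act there and drop out).
Ladder weight 32.6×10 = 326 N acts at 1.885 m along the ladder; its horizontal arm is 1.885·cos45.2° = 1.328 m → τ = 432.9 N·m clockwise.
Window cleaner weight 75.8×10 = 758 N at distance d → arm d·cos45.2° → τ = 758·d·0.7046 clockwise.
Wall normal N at the top has arm L sinθ = 2.675 m counterclockwise, so Στ = 0 gives N·2.675 = 432.9 + 534.1·d.
ΣFy = 0 ⇒ N_floor = 1084 N, so the maximum friction is μ_s·N_floor = 0.33×1084 = 357.7 N. ΣFx = 0 ⇒ N_wall = f, so at the slipping point N = 357.7 N.
Substituting: 357.7×2.675 = 432.9 + 534.1·d ⇒ d = (956.8 − 432.9) / 534.1 = 0.981 m.

d ≈ 0.981 m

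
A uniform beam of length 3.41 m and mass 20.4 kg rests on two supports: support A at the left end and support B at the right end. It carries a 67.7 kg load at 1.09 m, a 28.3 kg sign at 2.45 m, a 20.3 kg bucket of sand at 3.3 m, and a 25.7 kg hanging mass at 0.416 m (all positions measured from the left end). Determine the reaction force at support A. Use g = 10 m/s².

Taking torques about support B:
Beam weight: 20.4 × 10 = 204 N down at 1.705 m → arm 1.705 m, τ = 204 × 1.705 = 347.8 N·m counterclockwise.
Load: 67.7 × 10 = 677 N down at 1.09 m → arm 2.32 m, τ = 677 × 2.32 = 1571 N·m counterclockwise.
Sign: 28.3 × 10 = 283 N down at 2.45 m → arm 0.96 m, τ = 283 × 0.96 = 271.7 N·m counterclockwise.
Bucket of sand: 20.3 × 10 = 203 N down at 3.3 m → arm 0.11 m, τ = 203 × 0.11 = 22.33 N·m counterclockwise.
Hanging mass: 25.7 × 10 = 257 N down at 0.416 m → arm 2.994 m, τ = 257 × 2.994 = 769.5 N·m counterclockwise.
Net load moment about support B = 2982 N·m counterclockwise.
Reaction R at support A is upward at 0 m, arm 3.41 m → moment R × 3.41 clockwise.
Setting net torque to zero: R × 3.41 = 2982 → R = 874 N.

R_A ≈ 874 N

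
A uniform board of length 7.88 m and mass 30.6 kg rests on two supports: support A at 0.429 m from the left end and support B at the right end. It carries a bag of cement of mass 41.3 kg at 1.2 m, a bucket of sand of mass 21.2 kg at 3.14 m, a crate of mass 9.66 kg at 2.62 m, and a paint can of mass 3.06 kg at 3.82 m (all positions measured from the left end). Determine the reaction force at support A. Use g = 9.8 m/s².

R_A ≈ 737 N

Choose support B as the axis so its reaction then has zero moment arm.
Beam weight: 30.6 × 9.8 = 299.9 N down at 3.94 m → arm 3.94 m, τ = 299.9 × 3.94 = 1182 N·m counterclockwise.
Bag of cement: 41.3 × 9.8 = 404.7 N down at 1.2 m → arm 6.68 m, τ = 404.7 × 6.68 = 2703 N·m counterclockwise.
Bucket of sand: 21.2 × 9.8 = 207.8 N down at 3.14 m → arm 4.74 m, τ = 207.8 × 4.74 = 985 N·m counterclockwise.
Crate: 9.66 × 9.8 = 94.67 N down at 2.62 m → arm 5.26 m, τ = 94.67 × 5.26 = 498 N·m counterclockwise.
Paint can: 3.06 × 9.8 = 29.99 N down at 3.82 m → arm 4.06 m, τ = 29.99 × 4.06 = 121.8 N·m counterclockwise.
Net load moment about support B = 5490 N·m counterclockwise.
Reaction R at support A is upward at 0.429 m, arm 7.451 m → moment R × 7.451 clockwise.
Στ = 0 ⇒ R × 7.451 = 5490 ⇒ R = 737 N.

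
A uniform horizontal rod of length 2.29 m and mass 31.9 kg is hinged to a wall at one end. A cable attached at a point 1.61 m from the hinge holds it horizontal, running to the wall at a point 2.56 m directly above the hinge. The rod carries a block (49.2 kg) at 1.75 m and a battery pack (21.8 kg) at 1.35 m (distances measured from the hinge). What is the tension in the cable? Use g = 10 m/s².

About the hinge:
Beam weight: 31.9 × 10 = 319 N down at 1.145 m → arm 1.145 m, τ = 319 × 1.145 = 365.3 N·m clockwise.
Block: 49.2 × 10 = 492 N down at 1.75 m → arm 1.75 m, τ = 492 × 1.75 = 861 N·m clockwise.
Battery pack: 21.8 × 10 = 218 N down at 1.35 m → arm 1.35 m, τ = 218 × 1.35 = 294.3 N·m clockwise.
Total clockwise load moment = 1521 N·m.
The cable tension T acts at 1.61 m; only its component perpendicular to the rod, T sinθ, produces torque. sinθ = h/√(h²+d²) = 2.56/√(2.56²+1.61²) = 0.8465.
Balancing moments: T × 1.61 × 0.8465 = 1521, giving T = 1521 / 1.363 = 1120 N.

T ≈ 1120 N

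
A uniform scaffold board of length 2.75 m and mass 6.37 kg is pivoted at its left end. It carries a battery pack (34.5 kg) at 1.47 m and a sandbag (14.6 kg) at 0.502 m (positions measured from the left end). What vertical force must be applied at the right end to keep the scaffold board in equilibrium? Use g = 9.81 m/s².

F ≈ 238 N

Taking torques about the left end:
Beam weight: 6.37 × 9.81 = 62.49 N down at 1.375 m → arm 1.375 m, τ = 62.49 × 1.375 = 85.92 N·m clockwise.
Battery pack: 34.5 × 9.81 = 338.4 N down at 1.47 m → arm 1.47 m, τ = 338.4 × 1.47 = 497.4 N·m clockwise.
Sandbag: 14.6 × 9.81 = 143.2 N down at 0.502 m → arm 0.502 m, τ = 143.2 × 0.502 = 71.89 N·m clockwise.
Net moment of the loads = 655.2 N·m clockwise.
The upward force F acts at the right end, arm 2.75 m, giving F × 2.75 counterclockwise.
Setting net torque to zero: F × 2.75 = 655.2 → F = 655.2 / 2.75 = 238 N.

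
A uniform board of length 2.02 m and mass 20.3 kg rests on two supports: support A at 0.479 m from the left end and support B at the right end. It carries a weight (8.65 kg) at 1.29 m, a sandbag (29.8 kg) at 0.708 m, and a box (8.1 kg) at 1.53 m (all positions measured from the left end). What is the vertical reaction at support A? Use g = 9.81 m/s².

R_A ≈ 445 N

Taking torques about support B:
Beam weight: 20.3 × 9.81 = 199.1 N down at 1.01 m → arm 1.01 m, τ = 199.1 × 1.01 = 201.1 N·m counterclockwise.
Weight: 8.65 × 9.81 = 84.86 N down at 1.29 m → arm 0.73 m, τ = 84.86 × 0.73 = 61.95 N·m counterclockwise.
Sandbag: 29.8 × 9.81 = 292.3 N down at 0.708 m → arm 1.312 m, τ = 292.3 × 1.312 = 383.5 N·m counterclockwise.
Box: 8.1 × 9.81 = 79.46 N down at 1.53 m → arm 0.49 m, τ = 79.46 × 0.49 = 38.94 N·m counterclockwise.
Net load moment about support B = 685.5 N·m counterclockwise.
Reaction R at support A is upward at 0.479 m, arm 1.541 m → moment R × 1.541 clockwise.
Balancing moments: R × 1.541 = 685.5, giving R = 445 N.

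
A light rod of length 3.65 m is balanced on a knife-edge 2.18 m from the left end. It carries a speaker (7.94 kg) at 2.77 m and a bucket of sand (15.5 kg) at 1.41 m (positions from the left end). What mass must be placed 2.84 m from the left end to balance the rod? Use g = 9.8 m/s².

Taking torques about the knife-edge (at 2.18 m from the left end):
Speaker: 7.94 × 9.8 = 77.81 N down at 2.77 m → arm 0.59 m, τ = 77.81 × 0.59 = 45.91 N·m clockwise.
Bucket of sand: 15.5 × 9.8 = 151.9 N down at 1.41 m → arm 0.77 m, τ = 151.9 × 0.77 = 117 N·m counterclockwise.
Net moment of known loads = 71.09 N·m counterclockwise.
An unknown mass m at 2.84 m has arm 0.66 m; its moment is m·g·0.66 clockwise.
For rotational equilibrium, m × 9.8 × 0.66 = 71.09, so m = 71.09 / (9.8 × 0.66) = 11 kg.

m ≈ 11 kg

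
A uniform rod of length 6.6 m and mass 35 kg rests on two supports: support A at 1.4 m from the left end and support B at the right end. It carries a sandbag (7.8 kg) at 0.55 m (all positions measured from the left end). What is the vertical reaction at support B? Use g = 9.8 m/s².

Taking torques about support A:
Beam weight: 35 × 9.8 = 343 N down at 3.3 m → arm 1.9 m, τ = 343 × 1.9 = 651.7 N·m clockwise.
Sandbag: 7.8 × 9.8 = 76.44 N down at 0.55 m → arm 0.85 m, τ = 76.44 × 0.85 = 64.97 N·m counterclockwise.
Net load moment about support A = 586.7 N·m clockwise.
Reaction R at support B is upward at 6.6 m, arm 5.2 m → moment R × 5.2 counterclockwise.
Balancing moments: R × 5.2 = 586.7, giving R = 113 N.

R_B ≈ 113 N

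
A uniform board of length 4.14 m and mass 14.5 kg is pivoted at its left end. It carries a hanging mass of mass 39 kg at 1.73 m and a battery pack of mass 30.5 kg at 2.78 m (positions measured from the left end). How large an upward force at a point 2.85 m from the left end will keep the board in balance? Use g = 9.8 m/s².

F ≈ 627 N

About the left end:
Beam weight: 14.5 × 9.8 = 142.1 N down at 2.07 m → arm 2.07 m, τ = 142.1 × 2.07 = 294.1 N·m clockwise.
Hanging mass: 39 × 9.8 = 382.2 N down at 1.73 m → arm 1.73 m, τ = 382.2 × 1.73 = 661.2 N·m clockwise.
Battery pack: 30.5 × 9.8 = 298.9 N down at 2.78 m → arm 2.78 m, τ = 298.9 × 2.78 = 830.9 N·m clockwise.
Net moment of the loads = 1786 N·m clockwise.
The upward force F acts at a point 2.85 m from the left end, arm 2.85 m, giving F × 2.85 counterclockwise.
For rotational equilibrium, F × 2.85 = 1786, so F = 1786 / 2.85 = 627 N.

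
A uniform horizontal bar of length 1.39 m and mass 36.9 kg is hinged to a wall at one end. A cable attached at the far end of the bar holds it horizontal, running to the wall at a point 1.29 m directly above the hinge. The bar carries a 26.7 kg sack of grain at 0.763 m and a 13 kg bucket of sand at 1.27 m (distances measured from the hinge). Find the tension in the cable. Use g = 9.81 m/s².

Taking torques about the hinge:
Beam weight: 36.9 × 9.81 = 362 N down at 0.695 m → arm 0.695 m, τ = 362 × 0.695 = 251.6 N·m clockwise.
Sack of grain: 26.7 × 9.81 = 261.9 N down at 0.763 m → arm 0.763 m, τ = 261.9 × 0.763 = 199.8 N·m clockwise.
Bucket of sand: 13 × 9.81 = 127.5 N down at 1.27 m → arm 1.27 m, τ = 127.5 × 1.27 = 161.9 N·m clockwise.
Total clockwise load moment = 613.3 N·m.
The cable tension T acts at 1.39 m; only its component perpendicular to the bar, T sinθ, produces torque. sinθ = h/√(h²+d²) = 1.29/√(1.29²+1.39²) = 0.6802.
Balancing moments: T × 1.39 × 0.6802 = 613.3, giving T = 613.3 / 0.9455 = 649 N.

T ≈ 649 N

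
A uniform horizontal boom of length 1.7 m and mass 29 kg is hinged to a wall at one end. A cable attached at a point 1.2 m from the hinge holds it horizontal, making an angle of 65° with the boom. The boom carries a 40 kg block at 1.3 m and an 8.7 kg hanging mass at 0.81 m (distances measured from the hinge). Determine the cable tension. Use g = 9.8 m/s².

T ≈ 754 N

Take moments about the hinge.
Beam weight: 29 × 9.8 = 284.2 N down at 0.85 m → arm 0.85 m, τ = 284.2 × 0.85 = 241.6 N·m clockwise.
Block: 40 × 9.8 = 392 N down at 1.3 m → arm 1.3 m, τ = 392 × 1.3 = 509.6 N·m clockwise.
Hanging mass: 8.7 × 9.8 = 85.26 N down at 0.81 m → arm 0.81 m, τ = 85.26 × 0.81 = 69.06 N·m clockwise.
Total clockwise load moment = 820.3 N·m.
The cable tension T acts at 1.2 m; only its component perpendicular to the boom, T sinθ, produces torque. sin 65° = 0.9063.
Στ = 0 ⇒ T × 1.2 × 0.9063 = 820.3 ⇒ T = 820.3 / 1.088 = 754 N.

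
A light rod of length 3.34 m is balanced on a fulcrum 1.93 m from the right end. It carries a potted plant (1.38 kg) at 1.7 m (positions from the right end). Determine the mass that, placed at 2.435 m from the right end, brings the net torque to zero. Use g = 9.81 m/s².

Choose the fulcrum (at 1.93 m from the right end) as the axis so the support reaction has zero arm there.
Potted plant: 1.38 × 9.81 = 13.54 N down at 1.7 m → arm 0.23 m, τ = 13.54 × 0.23 = 3.114 N·m clockwise.
Net moment of known loads = 3.114 N·m clockwise.
An unknown mass m at 2.435 m has arm 0.505 m; its moment is m·g·0.505 counterclockwise.
Balancing moments: m × 9.81 × 0.505 = 3.114, giving m = 3.114 / (9.81 × 0.505) = 0.629 kg.

m ≈ 0.629 kg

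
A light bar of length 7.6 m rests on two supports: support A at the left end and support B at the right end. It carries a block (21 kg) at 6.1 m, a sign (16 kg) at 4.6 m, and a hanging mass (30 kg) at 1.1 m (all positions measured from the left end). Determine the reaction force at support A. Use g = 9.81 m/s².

About support B:
Block: 21 × 9.81 = 206 N down at 6.1 m → arm 1.5 m, τ = 206 × 1.5 = 309 N·m counterclockwise.
Sign: 16 × 9.81 = 157 N down at 4.6 m → arm 3 m, τ = 157 × 3 = 471 N·m counterclockwise.
Hanging mass: 30 × 9.81 = 294.3 N down at 1.1 m → arm 6.5 m, τ = 294.3 × 6.5 = 1913 N·m counterclockwise.
Net load moment about support B = 2693 N·m counterclockwise.
Reaction R at support A is upward at 0 m, arm 7.6 m → moment R × 7.6 clockwise.
Στ = 0 ⇒ R × 7.6 = 2693 ⇒ R = 354 N.

R_A ≈ 354 N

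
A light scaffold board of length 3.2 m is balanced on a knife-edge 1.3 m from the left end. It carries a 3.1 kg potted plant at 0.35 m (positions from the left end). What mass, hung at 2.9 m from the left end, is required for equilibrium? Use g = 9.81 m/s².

Sum moments about the knife-edge (at 1.3 m from the left end) (the support reaction has zero arm there).
Potted plant: 3.1 × 9.81 = 30.41 N down at 0.35 m → arm 0.95 m, τ = 30.41 × 0.95 = 28.89 N·m counterclockwise.
Net moment of known loads = 28.89 N·m counterclockwise.
An unknown mass m at 2.9 m has arm 1.6 m; its moment is m·g·1.6 clockwise.
Balancing moments: m × 9.81 × 1.6 = 28.89, giving m = 28.89 / (9.81 × 1.6) = 1.84 kg.

m ≈ 1.84 kg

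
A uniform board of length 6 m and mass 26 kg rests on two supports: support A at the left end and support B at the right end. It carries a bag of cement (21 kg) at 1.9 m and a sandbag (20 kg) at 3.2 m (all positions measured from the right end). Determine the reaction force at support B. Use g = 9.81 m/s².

R_B ≈ 360 N

Choose support A as the axis so its reaction then has zero moment arm.
Beam weight: 26 × 9.81 = 255.1 N down at 3 m → arm 3 m, τ = 255.1 × 3 = 765.3 N·m clockwise.
Bag of cement: 21 × 9.81 = 206 N down at 1.9 m → arm 4.1 m, τ = 206 × 4.1 = 844.6 N·m clockwise.
Sandbag: 20 × 9.81 = 196.2 N down at 3.2 m → arm 2.8 m, τ = 196.2 × 2.8 = 549.4 N·m clockwise.
Net load moment about support A = 2159 N·m clockwise.
Reaction R at support B is upward at 0 m, arm 6 m → moment R × 6 counterclockwise.
For rotational equilibrium, R × 6 = 2159, so R = 360 N.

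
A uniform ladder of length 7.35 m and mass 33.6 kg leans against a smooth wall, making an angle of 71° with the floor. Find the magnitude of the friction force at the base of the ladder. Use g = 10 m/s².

About the foot of the ladder:
Ladder weight 33.6×10 = 336 N acts at 3.675 m along the ladder; its horizontal arm is 3.675·cos71° = 1.196 m → τ = 401.9 N·m clockwise.
Wall normal N acts horizontally at the top; its moment arm is the height L sinθ = 7.35·sin71° = 6.95 m, counterclockwise.
For rotational equilibrium, N × 6.95 = 401.9, so N = 57.8 N.
ΣFx = 0: friction at the foot balances the wall's push, so f = N_wall = 57.8 N.

f ≈ 57.8 N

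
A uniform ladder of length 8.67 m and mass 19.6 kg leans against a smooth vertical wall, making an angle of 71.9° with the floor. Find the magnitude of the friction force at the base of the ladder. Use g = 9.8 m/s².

Choose the foot of the ladder as the axis so the floor normal and friction both act there and drop out.
Ladder weight 19.6×9.8 = 192.1 N acts at 4.335 m along the ladder; its horizontal arm is 4.335·cos71.9° = 1.347 m → τ = 258.8 N·m clockwise.
Wall normal N acts horizontally at the top; its moment arm is the height L sinθ = 8.67·sin71.9° = 8.241 m, counterclockwise.
For rotational equilibrium, N × 8.241 = 258.8, so N = 31.4 N.
ΣFx = 0: friction at the foot balances the wall's push, so f = N_wall = 31.4 N.

f ≈ 31.4 N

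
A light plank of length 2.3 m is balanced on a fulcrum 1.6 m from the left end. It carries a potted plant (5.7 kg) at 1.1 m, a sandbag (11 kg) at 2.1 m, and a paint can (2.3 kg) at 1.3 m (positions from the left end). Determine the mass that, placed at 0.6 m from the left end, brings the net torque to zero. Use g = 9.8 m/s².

m ≈ 1.96 kg

About the fulcrum (at 1.6 m from the left end):
Potted plant: 5.7 × 9.8 = 55.86 N down at 1.1 m → arm 0.5 m, τ = 55.86 × 0.5 = 27.93 N·m counterclockwise.
Sandbag: 11 × 9.8 = 107.8 N down at 2.1 m → arm 0.5 m, τ = 107.8 × 0.5 = 53.9 N·m clockwise.
Paint can: 2.3 × 9.8 = 22.54 N down at 1.3 m → arm 0.3 m, τ = 22.54 × 0.3 = 6.762 N·m counterclockwise.
Net moment of known loads = 19.21 N·m clockwise.
An unknown mass m at 0.6 m has arm 1 m; its moment is m·g·1 counterclockwise.
Balancing moments: m × 9.8 × 1 = 19.21, giving m = 19.21 / (9.8 × 1) = 1.96 kg.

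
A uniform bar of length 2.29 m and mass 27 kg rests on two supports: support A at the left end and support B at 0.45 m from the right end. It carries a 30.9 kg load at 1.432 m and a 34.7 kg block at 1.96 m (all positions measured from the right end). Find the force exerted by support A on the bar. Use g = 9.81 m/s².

R_A ≈ 541 N

Take moments about support B.
Beam weight: 27 × 9.81 = 264.9 N down at 1.145 m → arm 0.695 m, τ = 264.9 × 0.695 = 184.1 N·m counterclockwise.
Load: 30.9 × 9.81 = 303.1 N down at 1.432 m → arm 0.982 m, τ = 303.1 × 0.982 = 297.6 N·m counterclockwise.
Block: 34.7 × 9.81 = 340.4 N down at 1.96 m → arm 1.51 m, τ = 340.4 × 1.51 = 514 N·m counterclockwise.
Net load moment about support B = 995.7 N·m counterclockwise.
Reaction R at support A is upward at 2.29 m, arm 1.84 m → moment R × 1.84 clockwise.
Balancing moments: R × 1.84 = 995.7, giving R = 541 N.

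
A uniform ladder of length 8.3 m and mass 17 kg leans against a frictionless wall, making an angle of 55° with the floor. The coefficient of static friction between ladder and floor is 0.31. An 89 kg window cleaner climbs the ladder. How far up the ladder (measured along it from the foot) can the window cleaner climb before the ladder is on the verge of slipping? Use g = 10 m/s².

Choose the foot of the ladder as the axis so the floor normal and friction both act there and drop out.
Ladder weight 17×10 = 170 N acts at 4.15 m along the ladder; its horizontal arm is 4.15·cos55° = 2.38 m → τ = 404.6 N·m clockwise.
Window cleaner weight 89×10 = 890 N at distance d → arm d·cos55° → τ = 890·d·0.5736 clockwise.
Wall normal N at the top has arm L sinθ = 6.799 m counterclockwise, so Στ = 0 gives N·6.799 = 404.6 + 510.5·d.
ΣFy = 0 ⇒ N_floor = 1060 N, so the maximum friction is μ_s·N_floor = 0.31×1060 = 328.6 N. ΣFx = 0 ⇒ N_wall = f, so at the slipping point N = 328.6 N.
Substituting: 328.6×6.799 = 404.6 + 510.5·d ⇒ d = (2234 − 404.6) / 510.5 = 3.58 m.

d ≈ 3.58 m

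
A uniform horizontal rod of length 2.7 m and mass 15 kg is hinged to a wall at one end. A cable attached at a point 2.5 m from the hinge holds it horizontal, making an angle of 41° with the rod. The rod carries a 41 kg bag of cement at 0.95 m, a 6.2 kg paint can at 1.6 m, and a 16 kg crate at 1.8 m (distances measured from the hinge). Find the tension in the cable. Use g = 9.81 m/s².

T ≈ 586 N

Taking torques about the hinge:
Beam weight: 15 × 9.81 = 147.2 N down at 1.35 m → arm 1.35 m, τ = 147.2 × 1.35 = 198.7 N·m clockwise.
Bag of cement: 41 × 9.81 = 402.2 N down at 0.95 m → arm 0.95 m, τ = 402.2 × 0.95 = 382.1 N·m clockwise.
Paint can: 6.2 × 9.81 = 60.82 N down at 1.6 m → arm 1.6 m, τ = 60.82 × 1.6 = 97.31 N·m clockwise.
Crate: 16 × 9.81 = 157 N down at 1.8 m → arm 1.8 m, τ = 157 × 1.8 = 282.6 N·m clockwise.
Total clockwise load moment = 960.7 N·m.
The cable tension T acts at 2.5 m; only its component perpendicular to the rod, T sinθ, produces torque. sin 41° = 0.6561.
Balancing moments: T × 2.5 × 0.6561 = 960.7, giving T = 960.7 / 1.64 = 586 N.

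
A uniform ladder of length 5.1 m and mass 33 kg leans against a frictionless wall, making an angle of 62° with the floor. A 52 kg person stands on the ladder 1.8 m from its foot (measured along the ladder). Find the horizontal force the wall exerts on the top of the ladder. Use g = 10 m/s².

N_wall ≈ 185 N

Take moments about the foot of the ladder.
Ladder weight 33×10 = 330 N acts at 2.55 m along the ladder; its horizontal arm is 2.55·cos62° = 1.197 m → τ = 395 N·m clockwise.
Person: 52×10 = 520 N at 1.8 m → arm 0.845 m → τ = 439.4 N·m clockwise.
Wall normal N acts horizontally at the top; its moment arm is the height L sinθ = 5.1·sin62° = 4.503 m, counterclockwise.
For rotational equilibrium, N × 4.503 = 834.4, so N = 185 N.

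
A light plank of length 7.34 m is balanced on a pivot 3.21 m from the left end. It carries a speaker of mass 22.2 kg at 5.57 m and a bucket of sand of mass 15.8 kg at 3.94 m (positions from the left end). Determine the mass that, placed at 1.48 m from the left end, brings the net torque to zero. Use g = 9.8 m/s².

Take moments about the pivot (at 3.21 m from the left end).
Speaker: 22.2 × 9.8 = 217.6 N down at 5.57 m → arm 2.36 m, τ = 217.6 × 2.36 = 513.5 N·m clockwise.
Bucket of sand: 15.8 × 9.8 = 154.8 N down at 3.94 m → arm 0.73 m, τ = 154.8 × 0.73 = 113 N·m clockwise.
Net moment of known loads = 626.5 N·m clockwise.
An unknown mass m at 1.48 m has arm 1.73 m; its moment is m·g·1.73 counterclockwise.
Setting net torque to zero: m × 9.8 × 1.73 = 626.5 → m = 626.5 / (9.8 × 1.73) = 37 kg.

m ≈ 37 kg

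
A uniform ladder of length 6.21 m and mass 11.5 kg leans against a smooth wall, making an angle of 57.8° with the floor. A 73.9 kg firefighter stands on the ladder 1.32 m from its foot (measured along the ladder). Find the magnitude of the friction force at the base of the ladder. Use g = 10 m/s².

f ≈ 135 N

Take moments about the foot of the ladder.
Ladder weight 11.5×10 = 115 N acts at 3.105 m along the ladder; its horizontal arm is 3.105·cos57.8° = 1.655 m → τ = 190.3 N·m clockwise.
Firefighter: 73.9×10 = 739 N at 1.32 m → arm 0.7034 m → τ = 519.8 N·m clockwise.
Wall normal N acts horizontally at the top; its moment arm is the height L sinθ = 6.21·sin57.8° = 5.255 m, counterclockwise.
Στ = 0 ⇒ N × 5.255 = 710.1 ⇒ N = 135 N.
ΣFx = 0: friction at the foot balances the wall's push, so f = N_wall = 135 N.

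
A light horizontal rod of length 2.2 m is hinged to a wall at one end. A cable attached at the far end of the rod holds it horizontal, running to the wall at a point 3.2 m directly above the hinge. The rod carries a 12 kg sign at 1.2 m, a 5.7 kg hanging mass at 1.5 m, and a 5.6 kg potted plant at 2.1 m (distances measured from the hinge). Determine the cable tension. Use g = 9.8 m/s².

T ≈ 188 N

Take moments about the hinge.
Sign: 12 × 9.8 = 117.6 N down at 1.2 m → arm 1.2 m, τ = 117.6 × 1.2 = 141.1 N·m clockwise.
Hanging mass: 5.7 × 9.8 = 55.86 N down at 1.5 m → arm 1.5 m, τ = 55.86 × 1.5 = 83.79 N·m clockwise.
Potted plant: 5.6 × 9.8 = 54.88 N down at 2.1 m → arm 2.1 m, τ = 54.88 × 2.1 = 115.2 N·m clockwise.
Total clockwise load moment = 340.1 N·m.
The cable tension T acts at 2.2 m; only its component perpendicular to the rod, T sinθ, produces torque. sinθ = h/√(h²+d²) = 3.2/√(3.2²+2.2²) = 0.824.
Setting net torque to zero: T × 2.2 × 0.824 = 340.1 → T = 340.1 / 1.813 = 188 N.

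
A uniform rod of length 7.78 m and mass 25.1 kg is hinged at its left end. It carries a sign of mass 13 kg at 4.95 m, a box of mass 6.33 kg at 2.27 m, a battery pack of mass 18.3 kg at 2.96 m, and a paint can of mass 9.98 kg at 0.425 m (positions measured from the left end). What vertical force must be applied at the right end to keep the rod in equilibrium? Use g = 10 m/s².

About the left end:
Beam weight: 25.1 × 10 = 251 N down at 3.89 m → arm 3.89 m, τ = 251 × 3.89 = 976.4 N·m clockwise.
Sign: 13 × 10 = 130 N down at 4.95 m → arm 4.95 m, τ = 130 × 4.95 = 643.5 N·m clockwise.
Box: 6.33 × 10 = 63.3 N down at 2.27 m → arm 2.27 m, τ = 63.3 × 2.27 = 143.7 N·m clockwise.
Battery pack: 18.3 × 10 = 183 N down at 2.96 m → arm 2.96 m, τ = 183 × 2.96 = 541.7 N·m clockwise.
Paint can: 9.98 × 10 = 99.8 N down at 0.425 m → arm 0.425 m, τ = 99.8 × 0.425 = 42.41 N·m clockwise.
Net moment of the loads = 2348 N·m clockwise.
The upward force F acts at the right end, arm 7.78 m, giving F × 7.78 counterclockwise.
Στ = 0 ⇒ F × 7.78 = 2348 ⇒ F = 2348 / 7.78 = 302 N.

F ≈ 302 N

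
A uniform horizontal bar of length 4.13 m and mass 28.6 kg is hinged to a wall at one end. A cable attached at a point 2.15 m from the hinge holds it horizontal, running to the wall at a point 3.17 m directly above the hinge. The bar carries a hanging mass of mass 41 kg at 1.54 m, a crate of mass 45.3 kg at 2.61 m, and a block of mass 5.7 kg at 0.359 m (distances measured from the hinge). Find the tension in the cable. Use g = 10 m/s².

T ≈ 1360 N

Choose the hinge as the axis so the unknown hinge reaction has zero arm there.
Beam weight: 28.6 × 10 = 286 N down at 2.065 m → arm 2.065 m, τ = 286 × 2.065 = 590.6 N·m clockwise.
Hanging mass: 41 × 10 = 410 N down at 1.54 m → arm 1.54 m, τ = 410 × 1.54 = 631.4 N·m clockwise.
Crate: 45.3 × 10 = 453 N down at 2.61 m → arm 2.61 m, τ = 453 × 2.61 = 1182 N·m clockwise.
Block: 5.7 × 10 = 57 N down at 0.359 m → arm 0.359 m, τ = 57 × 0.359 = 20.46 N·m clockwise.
Total clockwise load moment = 2424 N·m.
The cable tension T acts at 2.15 m; only its component perpendicular to the bar, T sinθ, produces torque. sinθ = h/√(h²+d²) = 3.17/√(3.17²+2.15²) = 0.8276.
Setting net torque to zero: T × 2.15 × 0.8276 = 2424 → T = 2424 / 1.779 = 1360 N.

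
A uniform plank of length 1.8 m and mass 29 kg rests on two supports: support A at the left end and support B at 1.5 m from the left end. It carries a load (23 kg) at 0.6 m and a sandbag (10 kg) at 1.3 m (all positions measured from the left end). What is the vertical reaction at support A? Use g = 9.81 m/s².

R_A ≈ 262 N

Choose support B as the axis so its reaction then has zero moment arm.
Beam weight: 29 × 9.81 = 284.5 N down at 0.9 m → arm 0.6 m, τ = 284.5 × 0.6 = 170.7 N·m counterclockwise.
Load: 23 × 9.81 = 225.6 N down at 0.6 m → arm 0.9 m, τ = 225.6 × 0.9 = 203 N·m counterclockwise.
Sandbag: 10 × 9.81 = 98.1 N down at 1.3 m → arm 0.2 m, τ = 98.1 × 0.2 = 19.62 N·m counterclockwise.
Net load moment about support B = 393.3 N·m counterclockwise.
Reaction R at support A is upward at 0 m, arm 1.5 m → moment R × 1.5 clockwise.
Balancing moments: R × 1.5 = 393.3, giving R = 262 N.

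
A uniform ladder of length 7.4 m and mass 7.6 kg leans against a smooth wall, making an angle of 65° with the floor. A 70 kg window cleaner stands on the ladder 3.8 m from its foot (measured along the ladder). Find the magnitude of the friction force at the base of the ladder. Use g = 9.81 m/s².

f ≈ 182 N

Take moments about the foot of the ladder.
Ladder weight 7.6×9.81 = 74.56 N acts at 3.7 m along the ladder; its horizontal arm is 3.7·cos65° = 1.564 m → τ = 116.6 N·m clockwise.
Window cleaner: 70×9.81 = 686.7 N at 3.8 m → arm 1.606 m → τ = 1103 N·m clockwise.
Wall normal N acts horizontally at the top; its moment arm is the height L sinθ = 7.4·sin65° = 6.707 m, counterclockwise.
Balancing moments: N × 6.707 = 1220, giving N = 182 N.
ΣFx = 0: friction at the foot balances the wall's push, so f = N_wall = 182 N.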